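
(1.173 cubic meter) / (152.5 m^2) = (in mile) 4.779e-06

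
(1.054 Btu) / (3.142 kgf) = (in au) 2.412e-10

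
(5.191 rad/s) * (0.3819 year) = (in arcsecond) 1.29e+13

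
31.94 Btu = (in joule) 3.37e+04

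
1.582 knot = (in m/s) 0.8139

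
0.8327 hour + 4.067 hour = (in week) 0.02916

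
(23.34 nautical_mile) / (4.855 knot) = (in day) 0.2003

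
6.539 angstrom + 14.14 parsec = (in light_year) 46.12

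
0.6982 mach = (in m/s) 237.7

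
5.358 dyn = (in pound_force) 1.205e-05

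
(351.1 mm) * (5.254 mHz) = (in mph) 0.004126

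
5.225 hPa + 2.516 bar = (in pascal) 2.521e+05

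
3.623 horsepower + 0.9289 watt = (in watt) 2703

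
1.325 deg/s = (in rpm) 0.2208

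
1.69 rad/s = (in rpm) 16.14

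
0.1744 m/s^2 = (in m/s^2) 0.1744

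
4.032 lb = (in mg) 1.829e+06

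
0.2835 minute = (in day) 0.0001969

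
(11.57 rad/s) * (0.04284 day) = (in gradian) 2.726e+06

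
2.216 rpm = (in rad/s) 0.2321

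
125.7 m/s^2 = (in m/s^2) 125.7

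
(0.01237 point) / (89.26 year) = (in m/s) 1.55e-15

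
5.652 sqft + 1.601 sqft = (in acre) 0.0001665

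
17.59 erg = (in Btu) 1.667e-09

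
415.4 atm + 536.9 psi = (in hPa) 4.579e+05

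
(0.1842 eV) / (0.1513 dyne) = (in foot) 6.4e-14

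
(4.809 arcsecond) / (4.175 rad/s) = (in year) 1.771e-13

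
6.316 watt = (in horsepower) 0.00847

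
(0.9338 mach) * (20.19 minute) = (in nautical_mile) 208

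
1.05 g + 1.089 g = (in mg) 2139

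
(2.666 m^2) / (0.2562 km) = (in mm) 10.41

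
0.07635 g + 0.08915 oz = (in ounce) 0.09184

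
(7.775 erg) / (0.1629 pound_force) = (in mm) 0.001073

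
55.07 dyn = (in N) 0.0005507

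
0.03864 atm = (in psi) 0.5679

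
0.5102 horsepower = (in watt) 380.5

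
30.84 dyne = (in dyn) 30.84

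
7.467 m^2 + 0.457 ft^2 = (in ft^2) 80.83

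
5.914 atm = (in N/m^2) 5.992e+05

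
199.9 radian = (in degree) 1.145e+04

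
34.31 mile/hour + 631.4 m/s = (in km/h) 2328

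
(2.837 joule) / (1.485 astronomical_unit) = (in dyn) 1.277e-06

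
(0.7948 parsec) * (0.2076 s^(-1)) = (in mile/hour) 1.139e+16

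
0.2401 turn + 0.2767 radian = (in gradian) 113.7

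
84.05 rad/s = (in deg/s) 4816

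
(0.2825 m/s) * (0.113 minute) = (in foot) 6.284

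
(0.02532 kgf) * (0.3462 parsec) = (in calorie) 6.34e+14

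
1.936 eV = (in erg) 3.102e-12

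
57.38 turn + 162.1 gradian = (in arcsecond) 7.489e+07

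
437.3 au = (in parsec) 0.00212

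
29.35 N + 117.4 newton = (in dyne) 1.467e+07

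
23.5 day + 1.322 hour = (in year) 0.06453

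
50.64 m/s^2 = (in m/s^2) 50.64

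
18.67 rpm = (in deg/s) 112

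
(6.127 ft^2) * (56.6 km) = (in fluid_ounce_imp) 1.134e+09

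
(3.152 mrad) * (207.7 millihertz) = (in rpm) 0.006252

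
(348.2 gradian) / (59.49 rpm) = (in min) 0.01463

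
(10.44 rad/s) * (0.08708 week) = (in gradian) 3.5e+07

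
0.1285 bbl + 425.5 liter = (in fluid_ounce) 1.508e+04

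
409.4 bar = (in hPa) 4.094e+05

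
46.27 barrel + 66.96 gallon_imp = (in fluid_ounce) 2.59e+05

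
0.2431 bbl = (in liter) 38.65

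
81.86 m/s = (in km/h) 294.7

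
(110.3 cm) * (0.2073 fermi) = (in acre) 5.65e-20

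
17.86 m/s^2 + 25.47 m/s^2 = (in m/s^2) 43.33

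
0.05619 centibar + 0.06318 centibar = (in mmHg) 0.8953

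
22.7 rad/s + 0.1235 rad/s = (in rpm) 217.9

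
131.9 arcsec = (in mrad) 0.6395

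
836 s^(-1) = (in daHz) 83.6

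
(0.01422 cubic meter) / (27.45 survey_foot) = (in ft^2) 0.01829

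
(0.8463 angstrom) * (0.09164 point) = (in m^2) 2.736e-15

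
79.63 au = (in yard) 1.303e+13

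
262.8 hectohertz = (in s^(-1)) 2.628e+04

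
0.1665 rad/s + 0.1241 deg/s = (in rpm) 1.611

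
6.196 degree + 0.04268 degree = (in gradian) 6.932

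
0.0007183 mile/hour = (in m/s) 0.0003211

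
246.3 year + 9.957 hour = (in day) 8.99e+04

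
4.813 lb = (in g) 2183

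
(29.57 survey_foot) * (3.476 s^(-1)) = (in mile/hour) 70.08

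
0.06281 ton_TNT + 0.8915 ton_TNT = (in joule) 3.993e+09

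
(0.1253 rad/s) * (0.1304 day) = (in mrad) 1.412e+06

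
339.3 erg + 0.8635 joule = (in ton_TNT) 2.064e-10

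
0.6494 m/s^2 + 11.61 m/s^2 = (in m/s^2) 12.26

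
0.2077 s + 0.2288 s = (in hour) 0.0001213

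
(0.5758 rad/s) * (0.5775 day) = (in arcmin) 9.877e+07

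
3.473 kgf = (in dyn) 3.406e+06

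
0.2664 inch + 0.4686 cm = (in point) 32.46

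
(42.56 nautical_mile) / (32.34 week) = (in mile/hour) 0.009015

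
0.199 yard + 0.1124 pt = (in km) 0.000182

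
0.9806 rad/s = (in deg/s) 56.18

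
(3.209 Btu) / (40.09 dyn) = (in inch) 3.325e+08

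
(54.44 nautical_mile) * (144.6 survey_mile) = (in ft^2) 2.525e+11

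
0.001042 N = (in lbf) 0.0002343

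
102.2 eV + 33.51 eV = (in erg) 2.174e-10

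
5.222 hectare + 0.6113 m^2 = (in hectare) 5.222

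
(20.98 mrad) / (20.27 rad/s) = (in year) 3.282e-11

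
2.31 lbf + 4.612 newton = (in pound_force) 3.347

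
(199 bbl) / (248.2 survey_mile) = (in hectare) 7.921e-09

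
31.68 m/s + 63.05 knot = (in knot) 124.6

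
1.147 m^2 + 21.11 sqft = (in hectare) 0.0003108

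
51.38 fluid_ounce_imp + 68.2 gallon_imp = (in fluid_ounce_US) 1.053e+04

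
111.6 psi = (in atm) 7.594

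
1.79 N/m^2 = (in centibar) 0.00179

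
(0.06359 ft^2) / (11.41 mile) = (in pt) 0.000912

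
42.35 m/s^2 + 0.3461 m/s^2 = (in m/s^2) 42.7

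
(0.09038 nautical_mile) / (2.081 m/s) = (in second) 80.43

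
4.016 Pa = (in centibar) 0.004016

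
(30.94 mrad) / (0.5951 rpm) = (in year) 1.574e-08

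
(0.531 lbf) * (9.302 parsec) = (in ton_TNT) 1.62e+08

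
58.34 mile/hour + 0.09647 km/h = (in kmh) 93.99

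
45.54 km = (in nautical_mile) 24.59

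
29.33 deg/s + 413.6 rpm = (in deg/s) 2511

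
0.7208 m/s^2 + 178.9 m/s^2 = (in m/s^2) 179.6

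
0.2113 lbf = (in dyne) 9.399e+04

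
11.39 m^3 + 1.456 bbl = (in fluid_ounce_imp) 4.09e+05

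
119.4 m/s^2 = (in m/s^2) 119.4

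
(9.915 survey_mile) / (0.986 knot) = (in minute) 524.3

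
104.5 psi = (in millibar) 7205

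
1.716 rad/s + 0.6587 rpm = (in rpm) 17.05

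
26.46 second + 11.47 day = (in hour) 275.3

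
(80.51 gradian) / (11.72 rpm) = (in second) 1.03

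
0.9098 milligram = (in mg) 0.9098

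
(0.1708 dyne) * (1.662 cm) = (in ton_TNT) 6.785e-18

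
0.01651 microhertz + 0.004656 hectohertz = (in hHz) 0.004656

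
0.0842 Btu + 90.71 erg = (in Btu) 0.0842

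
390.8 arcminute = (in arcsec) 2.345e+04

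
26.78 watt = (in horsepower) 0.03591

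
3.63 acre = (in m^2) 1.469e+04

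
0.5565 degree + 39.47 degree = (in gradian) 44.47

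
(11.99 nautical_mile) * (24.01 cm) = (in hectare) 0.5332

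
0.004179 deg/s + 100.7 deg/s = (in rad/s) 1.758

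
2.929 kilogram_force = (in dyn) 2.872e+06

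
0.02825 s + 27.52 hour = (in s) 9.907e+04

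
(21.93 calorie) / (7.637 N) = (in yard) 13.14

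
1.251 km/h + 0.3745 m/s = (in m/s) 0.722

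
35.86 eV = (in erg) 5.745e-11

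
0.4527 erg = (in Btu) 4.291e-11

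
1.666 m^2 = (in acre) 0.0004117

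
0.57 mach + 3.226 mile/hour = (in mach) 0.5742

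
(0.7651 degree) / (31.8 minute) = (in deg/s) 0.000401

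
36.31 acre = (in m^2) 1.469e+05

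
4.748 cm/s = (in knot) 0.09229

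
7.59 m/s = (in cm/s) 759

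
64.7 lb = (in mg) 2.935e+07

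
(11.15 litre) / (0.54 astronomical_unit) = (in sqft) 1.486e-12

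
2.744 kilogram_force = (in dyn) 2.691e+06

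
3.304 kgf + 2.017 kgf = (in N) 52.18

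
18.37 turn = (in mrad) 1.154e+05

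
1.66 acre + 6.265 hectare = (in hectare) 6.937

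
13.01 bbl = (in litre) 2068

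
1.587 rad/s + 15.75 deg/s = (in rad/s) 1.862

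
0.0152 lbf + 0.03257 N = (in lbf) 0.02252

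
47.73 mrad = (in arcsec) 9845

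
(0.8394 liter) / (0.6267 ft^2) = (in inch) 0.5676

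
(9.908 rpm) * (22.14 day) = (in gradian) 1.264e+08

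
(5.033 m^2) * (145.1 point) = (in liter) 257.6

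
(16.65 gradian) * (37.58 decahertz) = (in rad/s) 98.29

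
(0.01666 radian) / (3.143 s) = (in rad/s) 0.005301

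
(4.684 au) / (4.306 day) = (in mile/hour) 4.213e+06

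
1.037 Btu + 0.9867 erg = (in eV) 6.829e+21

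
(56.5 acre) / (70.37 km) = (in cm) 324.9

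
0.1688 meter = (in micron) 1.688e+05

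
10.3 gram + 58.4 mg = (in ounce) 0.3654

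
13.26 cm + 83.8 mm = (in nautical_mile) 0.0001168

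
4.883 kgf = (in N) 47.89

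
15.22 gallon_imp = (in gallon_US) 18.28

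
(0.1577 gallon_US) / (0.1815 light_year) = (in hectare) 3.477e-23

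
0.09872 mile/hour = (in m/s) 0.04413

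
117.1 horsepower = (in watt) 8.732e+04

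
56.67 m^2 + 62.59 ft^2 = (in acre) 0.01544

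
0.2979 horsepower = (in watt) 222.1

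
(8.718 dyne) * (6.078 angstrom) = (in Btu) 5.022e-17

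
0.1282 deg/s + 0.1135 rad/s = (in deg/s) 6.631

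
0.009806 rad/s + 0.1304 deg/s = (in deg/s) 0.6922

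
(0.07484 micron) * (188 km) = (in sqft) 0.1514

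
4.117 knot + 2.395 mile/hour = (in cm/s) 318.9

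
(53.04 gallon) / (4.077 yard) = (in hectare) 5.386e-06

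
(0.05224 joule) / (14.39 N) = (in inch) 0.1429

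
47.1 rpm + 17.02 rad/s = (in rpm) 209.6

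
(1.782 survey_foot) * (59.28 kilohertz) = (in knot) 6.259e+04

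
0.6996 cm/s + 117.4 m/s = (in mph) 262.6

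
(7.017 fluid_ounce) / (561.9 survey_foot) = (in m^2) 1.212e-06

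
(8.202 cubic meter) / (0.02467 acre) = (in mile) 5.105e-05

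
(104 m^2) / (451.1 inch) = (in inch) 357.3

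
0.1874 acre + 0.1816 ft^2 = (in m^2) 758.4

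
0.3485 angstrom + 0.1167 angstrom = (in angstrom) 0.4652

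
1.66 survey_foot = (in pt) 1434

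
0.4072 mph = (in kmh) 0.6553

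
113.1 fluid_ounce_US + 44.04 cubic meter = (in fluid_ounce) 1.489e+06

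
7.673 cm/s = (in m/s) 0.07673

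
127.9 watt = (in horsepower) 0.1715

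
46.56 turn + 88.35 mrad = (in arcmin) 1.006e+06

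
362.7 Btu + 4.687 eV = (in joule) 3.827e+05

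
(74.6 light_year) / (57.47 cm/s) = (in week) 2.031e+12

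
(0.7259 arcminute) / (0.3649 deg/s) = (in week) 5.482e-08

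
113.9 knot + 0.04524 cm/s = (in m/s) 58.6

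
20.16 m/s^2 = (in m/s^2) 20.16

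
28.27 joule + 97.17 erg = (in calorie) 6.757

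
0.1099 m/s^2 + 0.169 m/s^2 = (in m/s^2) 0.2789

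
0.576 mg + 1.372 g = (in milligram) 1373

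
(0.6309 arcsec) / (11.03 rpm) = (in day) 3.065e-11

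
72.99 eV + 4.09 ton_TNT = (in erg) 1.711e+17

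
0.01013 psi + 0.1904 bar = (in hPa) 191.1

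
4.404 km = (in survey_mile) 2.737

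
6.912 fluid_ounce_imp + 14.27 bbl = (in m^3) 2.269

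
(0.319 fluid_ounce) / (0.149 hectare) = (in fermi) 6.332e+06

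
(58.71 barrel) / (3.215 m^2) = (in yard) 3.175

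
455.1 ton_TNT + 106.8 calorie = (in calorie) 4.551e+11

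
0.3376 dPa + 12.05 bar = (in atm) 11.89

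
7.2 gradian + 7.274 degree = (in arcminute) 825.2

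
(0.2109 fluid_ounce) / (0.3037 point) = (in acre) 1.439e-05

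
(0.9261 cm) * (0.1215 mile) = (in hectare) 0.0001811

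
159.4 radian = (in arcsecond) 3.288e+07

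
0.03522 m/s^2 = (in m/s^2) 0.03522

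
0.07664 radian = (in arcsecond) 1.581e+04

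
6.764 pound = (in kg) 3.068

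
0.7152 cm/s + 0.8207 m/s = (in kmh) 2.98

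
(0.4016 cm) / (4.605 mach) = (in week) 4.235e-12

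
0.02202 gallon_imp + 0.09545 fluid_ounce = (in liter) 0.1029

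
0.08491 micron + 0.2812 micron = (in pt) 0.001038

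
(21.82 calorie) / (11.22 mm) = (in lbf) 1829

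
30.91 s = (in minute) 0.5152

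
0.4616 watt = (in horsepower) 0.000619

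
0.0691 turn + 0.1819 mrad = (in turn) 0.06913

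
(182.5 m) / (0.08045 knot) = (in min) 73.49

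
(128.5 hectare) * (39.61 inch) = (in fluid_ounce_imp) 4.55e+10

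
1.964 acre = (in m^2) 7948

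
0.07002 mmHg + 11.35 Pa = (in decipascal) 206.9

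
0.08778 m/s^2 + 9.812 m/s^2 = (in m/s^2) 9.9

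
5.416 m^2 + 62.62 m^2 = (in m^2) 68.04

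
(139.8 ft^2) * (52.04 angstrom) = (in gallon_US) 1.786e-05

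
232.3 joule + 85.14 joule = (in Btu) 0.3009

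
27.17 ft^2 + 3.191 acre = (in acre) 3.192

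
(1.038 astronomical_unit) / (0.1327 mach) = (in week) 5682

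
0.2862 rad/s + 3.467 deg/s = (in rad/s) 0.3467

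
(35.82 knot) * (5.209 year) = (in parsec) 9.81e-08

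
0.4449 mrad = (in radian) 0.0004449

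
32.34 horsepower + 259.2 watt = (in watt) 2.438e+04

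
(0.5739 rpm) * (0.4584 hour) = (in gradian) 6314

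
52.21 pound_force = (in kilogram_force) 23.68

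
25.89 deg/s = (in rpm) 4.315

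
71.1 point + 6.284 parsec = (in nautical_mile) 1.047e+14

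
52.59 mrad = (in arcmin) 180.8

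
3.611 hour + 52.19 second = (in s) 1.305e+04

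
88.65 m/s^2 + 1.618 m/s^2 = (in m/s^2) 90.27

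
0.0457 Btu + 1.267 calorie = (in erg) 5.352e+08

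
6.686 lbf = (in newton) 29.74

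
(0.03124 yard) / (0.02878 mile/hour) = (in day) 2.57e-05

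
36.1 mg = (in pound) 7.959e-05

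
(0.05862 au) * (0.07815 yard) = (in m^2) 6.267e+08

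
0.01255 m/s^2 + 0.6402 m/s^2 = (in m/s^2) 0.6527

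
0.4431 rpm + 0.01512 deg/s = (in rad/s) 0.04667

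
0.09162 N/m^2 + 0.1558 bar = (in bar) 0.1558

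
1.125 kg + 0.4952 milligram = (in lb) 2.48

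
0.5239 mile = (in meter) 843.1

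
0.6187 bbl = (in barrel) 0.6187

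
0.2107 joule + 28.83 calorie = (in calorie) 28.88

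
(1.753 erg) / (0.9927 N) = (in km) 1.766e-10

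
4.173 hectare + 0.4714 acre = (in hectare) 4.364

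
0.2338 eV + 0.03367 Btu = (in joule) 35.52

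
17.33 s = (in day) 0.0002006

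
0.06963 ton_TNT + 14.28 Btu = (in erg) 2.913e+15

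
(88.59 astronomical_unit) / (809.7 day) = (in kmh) 6.82e+05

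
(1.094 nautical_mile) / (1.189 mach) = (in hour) 0.00139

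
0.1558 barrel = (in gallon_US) 6.544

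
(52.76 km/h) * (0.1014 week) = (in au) 6.008e-06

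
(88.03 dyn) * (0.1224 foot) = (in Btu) 3.113e-08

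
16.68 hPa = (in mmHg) 12.51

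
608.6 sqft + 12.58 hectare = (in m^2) 1.259e+05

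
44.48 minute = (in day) 0.03089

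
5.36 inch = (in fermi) 1.361e+14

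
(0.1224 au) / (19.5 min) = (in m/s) 1.565e+07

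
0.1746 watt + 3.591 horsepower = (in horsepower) 3.591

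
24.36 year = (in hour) 2.134e+05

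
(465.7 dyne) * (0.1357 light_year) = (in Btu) 5.667e+09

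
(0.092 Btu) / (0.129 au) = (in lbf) 1.131e-09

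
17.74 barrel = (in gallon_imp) 620.4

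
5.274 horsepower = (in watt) 3933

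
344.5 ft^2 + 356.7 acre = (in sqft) 1.554e+07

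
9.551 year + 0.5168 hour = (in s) 3.012e+08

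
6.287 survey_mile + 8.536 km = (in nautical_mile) 10.07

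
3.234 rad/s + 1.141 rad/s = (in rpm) 41.78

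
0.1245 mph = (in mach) 0.0001635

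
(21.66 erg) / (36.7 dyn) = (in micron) 5902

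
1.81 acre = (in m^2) 7325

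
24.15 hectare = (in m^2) 2.415e+05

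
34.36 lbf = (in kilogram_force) 15.59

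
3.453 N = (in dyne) 3.453e+05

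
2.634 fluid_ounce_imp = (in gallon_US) 0.01977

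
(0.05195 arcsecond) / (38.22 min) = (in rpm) 1.049e-09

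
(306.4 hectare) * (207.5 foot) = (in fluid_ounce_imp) 6.82e+12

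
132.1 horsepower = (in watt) 9.851e+04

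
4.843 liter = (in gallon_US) 1.279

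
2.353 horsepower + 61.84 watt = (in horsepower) 2.436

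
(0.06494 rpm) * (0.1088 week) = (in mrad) 4.475e+05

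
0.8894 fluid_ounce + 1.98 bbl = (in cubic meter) 0.3148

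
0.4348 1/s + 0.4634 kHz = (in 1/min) 2.783e+04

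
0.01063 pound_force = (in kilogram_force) 0.004822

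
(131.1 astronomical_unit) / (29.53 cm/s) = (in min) 1.107e+12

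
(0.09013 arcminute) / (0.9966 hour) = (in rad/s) 7.308e-09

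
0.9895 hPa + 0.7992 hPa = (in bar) 0.001789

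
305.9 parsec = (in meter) 9.439e+18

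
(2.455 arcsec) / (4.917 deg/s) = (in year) 4.398e-12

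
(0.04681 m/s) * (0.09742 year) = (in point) 4.077e+08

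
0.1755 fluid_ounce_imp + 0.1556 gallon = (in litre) 0.594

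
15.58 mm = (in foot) 0.05112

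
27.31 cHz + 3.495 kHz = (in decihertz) 3.495e+04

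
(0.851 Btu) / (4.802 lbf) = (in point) 1.192e+05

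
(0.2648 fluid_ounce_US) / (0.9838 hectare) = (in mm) 7.96e-07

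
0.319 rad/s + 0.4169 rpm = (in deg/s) 20.78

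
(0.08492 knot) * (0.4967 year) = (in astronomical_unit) 4.574e-06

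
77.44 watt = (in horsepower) 0.1038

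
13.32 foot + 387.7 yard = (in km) 0.3586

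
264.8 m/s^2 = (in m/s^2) 264.8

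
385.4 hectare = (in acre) 952.3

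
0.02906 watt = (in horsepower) 3.897e-05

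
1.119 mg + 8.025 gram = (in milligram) 8026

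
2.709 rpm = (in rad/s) 0.2837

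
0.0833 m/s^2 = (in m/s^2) 0.0833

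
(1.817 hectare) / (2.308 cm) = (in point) 2.232e+09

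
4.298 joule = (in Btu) 0.004074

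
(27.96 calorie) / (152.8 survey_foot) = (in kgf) 0.2561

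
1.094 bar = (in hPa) 1094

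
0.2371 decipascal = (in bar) 2.371e-07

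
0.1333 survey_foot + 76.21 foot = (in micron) 2.327e+07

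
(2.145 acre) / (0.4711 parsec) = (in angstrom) 0.005971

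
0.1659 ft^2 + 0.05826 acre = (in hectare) 0.02358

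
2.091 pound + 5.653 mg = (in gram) 948.5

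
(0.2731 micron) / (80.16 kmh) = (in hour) 3.407e-12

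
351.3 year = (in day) 1.282e+05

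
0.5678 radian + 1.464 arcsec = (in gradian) 36.15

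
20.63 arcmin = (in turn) 0.0009551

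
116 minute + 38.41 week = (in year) 0.7369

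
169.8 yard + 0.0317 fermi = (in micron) 1.553e+08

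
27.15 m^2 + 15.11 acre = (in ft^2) 6.585e+05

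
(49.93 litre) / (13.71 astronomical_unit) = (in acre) 6.016e-18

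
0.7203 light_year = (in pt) 1.932e+19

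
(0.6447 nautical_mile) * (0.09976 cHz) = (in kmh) 4.288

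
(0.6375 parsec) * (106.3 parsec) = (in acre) 1.594e+31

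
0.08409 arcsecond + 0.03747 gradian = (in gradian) 0.0375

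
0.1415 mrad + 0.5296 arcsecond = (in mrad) 0.1441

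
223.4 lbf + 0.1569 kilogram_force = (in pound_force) 223.7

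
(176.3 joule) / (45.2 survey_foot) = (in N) 12.8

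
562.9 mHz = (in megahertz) 5.629e-07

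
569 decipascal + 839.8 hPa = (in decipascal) 8.404e+05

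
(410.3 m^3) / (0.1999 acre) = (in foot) 1.664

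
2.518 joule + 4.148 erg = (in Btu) 0.002387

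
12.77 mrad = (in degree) 0.7317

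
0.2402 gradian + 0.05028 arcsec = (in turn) 0.0006005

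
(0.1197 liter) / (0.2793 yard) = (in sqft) 0.005045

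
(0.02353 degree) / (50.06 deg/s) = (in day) 5.44e-09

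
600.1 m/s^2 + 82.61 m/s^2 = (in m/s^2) 682.7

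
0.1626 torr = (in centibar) 0.02168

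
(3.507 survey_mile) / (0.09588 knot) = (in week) 0.1892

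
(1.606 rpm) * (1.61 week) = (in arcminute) 5.63e+08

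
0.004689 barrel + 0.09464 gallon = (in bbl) 0.006942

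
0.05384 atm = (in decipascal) 5.455e+04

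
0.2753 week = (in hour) 46.25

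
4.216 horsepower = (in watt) 3144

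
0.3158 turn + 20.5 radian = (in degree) 1288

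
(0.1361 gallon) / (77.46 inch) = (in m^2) 0.0002619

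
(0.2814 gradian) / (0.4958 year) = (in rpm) 2.7e-09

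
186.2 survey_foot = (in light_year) 5.999e-15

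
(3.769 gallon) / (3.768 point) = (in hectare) 0.001073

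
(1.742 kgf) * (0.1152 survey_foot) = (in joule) 0.5998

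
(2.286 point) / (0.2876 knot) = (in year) 1.728e-10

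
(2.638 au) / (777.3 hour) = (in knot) 2.741e+05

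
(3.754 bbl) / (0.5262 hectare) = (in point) 0.3215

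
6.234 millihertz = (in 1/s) 0.006234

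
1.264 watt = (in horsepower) 0.001695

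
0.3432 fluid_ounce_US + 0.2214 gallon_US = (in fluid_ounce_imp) 29.85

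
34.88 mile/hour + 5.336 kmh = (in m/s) 17.07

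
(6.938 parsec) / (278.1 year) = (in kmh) 8.788e+07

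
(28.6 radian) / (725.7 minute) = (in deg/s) 0.03763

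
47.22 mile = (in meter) 7.599e+04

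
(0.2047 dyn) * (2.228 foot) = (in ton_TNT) 3.322e-16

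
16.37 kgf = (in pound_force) 36.09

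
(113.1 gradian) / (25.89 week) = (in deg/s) 6.501e-06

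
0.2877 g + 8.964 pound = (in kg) 4.066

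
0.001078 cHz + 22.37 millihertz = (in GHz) 2.238e-11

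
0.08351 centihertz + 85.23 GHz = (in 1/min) 5.114e+12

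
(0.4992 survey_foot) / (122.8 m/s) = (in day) 1.434e-08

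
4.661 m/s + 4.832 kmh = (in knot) 11.67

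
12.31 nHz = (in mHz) 1.231e-05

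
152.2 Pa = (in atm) 0.001502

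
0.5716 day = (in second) 4.939e+04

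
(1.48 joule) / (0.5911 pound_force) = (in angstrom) 5.629e+09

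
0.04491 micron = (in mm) 4.491e-05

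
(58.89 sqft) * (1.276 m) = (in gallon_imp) 1536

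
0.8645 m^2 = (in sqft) 9.305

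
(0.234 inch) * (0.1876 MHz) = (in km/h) 4014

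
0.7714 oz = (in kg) 0.02187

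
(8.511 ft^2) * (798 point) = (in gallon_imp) 48.96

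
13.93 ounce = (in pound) 0.8706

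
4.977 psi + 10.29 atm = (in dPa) 1.077e+07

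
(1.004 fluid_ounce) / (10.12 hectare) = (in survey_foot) 9.626e-10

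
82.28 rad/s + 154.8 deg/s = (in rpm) 811.5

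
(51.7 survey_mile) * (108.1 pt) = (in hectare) 0.3173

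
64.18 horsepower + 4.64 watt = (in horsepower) 64.19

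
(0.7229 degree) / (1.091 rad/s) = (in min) 0.0001927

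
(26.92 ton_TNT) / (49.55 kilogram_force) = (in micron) 2.318e+14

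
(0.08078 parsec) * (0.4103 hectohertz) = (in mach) 3.004e+14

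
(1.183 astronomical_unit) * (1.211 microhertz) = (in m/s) 2.143e+05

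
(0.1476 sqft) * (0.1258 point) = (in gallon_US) 0.0001608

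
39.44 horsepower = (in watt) 2.941e+04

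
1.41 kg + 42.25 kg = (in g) 4.366e+04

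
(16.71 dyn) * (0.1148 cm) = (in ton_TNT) 4.585e-17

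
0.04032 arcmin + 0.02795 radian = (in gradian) 1.78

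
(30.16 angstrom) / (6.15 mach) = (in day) 1.667e-17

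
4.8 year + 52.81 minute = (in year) 4.8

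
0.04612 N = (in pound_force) 0.01037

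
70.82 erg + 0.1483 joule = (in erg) 1.483e+06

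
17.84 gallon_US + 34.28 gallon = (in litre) 197.3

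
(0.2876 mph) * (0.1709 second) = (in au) 1.469e-13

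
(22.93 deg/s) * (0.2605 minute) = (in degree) 358.4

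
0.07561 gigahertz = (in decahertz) 7.561e+06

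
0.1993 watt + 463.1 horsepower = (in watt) 3.453e+05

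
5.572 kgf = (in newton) 54.64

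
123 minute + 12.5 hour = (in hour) 14.55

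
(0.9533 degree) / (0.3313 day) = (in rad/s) 5.813e-07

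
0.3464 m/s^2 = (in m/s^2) 0.3464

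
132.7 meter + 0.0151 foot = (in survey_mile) 0.08246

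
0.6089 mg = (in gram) 0.0006089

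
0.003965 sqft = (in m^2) 0.0003684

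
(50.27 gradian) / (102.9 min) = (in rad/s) 0.0001279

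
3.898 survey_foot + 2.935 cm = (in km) 0.001217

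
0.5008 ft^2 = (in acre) 1.15e-05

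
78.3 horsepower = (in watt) 5.839e+04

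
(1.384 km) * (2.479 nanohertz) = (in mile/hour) 7.675e-06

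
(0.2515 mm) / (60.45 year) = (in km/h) 4.749e-13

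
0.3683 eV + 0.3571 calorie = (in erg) 1.494e+07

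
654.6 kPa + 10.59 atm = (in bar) 17.28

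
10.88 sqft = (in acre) 0.0002498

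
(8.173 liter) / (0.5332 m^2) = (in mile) 9.525e-06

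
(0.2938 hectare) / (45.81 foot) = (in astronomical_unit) 1.407e-09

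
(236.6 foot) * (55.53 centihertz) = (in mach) 0.1176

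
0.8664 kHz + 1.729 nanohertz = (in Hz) 866.4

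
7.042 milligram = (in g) 0.007042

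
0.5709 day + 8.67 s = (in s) 4.933e+04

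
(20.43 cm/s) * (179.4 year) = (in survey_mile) 7.182e+05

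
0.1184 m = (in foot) 0.3885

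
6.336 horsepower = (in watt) 4725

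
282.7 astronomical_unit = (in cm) 4.229e+15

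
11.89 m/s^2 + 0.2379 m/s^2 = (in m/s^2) 12.13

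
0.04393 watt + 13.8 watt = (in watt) 13.84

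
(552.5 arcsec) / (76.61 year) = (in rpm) 1.059e-11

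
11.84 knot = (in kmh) 21.93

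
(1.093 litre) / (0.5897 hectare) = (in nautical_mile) 1.001e-10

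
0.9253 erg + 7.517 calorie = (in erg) 3.145e+08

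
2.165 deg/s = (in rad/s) 0.03779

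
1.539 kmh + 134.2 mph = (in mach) 0.1774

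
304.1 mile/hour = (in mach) 0.3993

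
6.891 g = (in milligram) 6891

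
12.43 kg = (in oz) 438.5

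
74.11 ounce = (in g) 2101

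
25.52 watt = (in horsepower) 0.03422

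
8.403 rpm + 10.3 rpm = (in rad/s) 1.959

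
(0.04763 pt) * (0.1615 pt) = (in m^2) 9.573e-10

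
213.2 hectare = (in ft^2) 2.295e+07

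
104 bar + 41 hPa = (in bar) 104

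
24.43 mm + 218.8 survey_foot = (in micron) 6.671e+07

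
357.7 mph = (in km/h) 575.7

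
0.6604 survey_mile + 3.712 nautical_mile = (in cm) 7.937e+05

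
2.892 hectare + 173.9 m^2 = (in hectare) 2.909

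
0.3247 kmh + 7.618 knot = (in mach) 0.01177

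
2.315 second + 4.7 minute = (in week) 0.0004701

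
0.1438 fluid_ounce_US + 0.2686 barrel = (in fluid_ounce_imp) 1503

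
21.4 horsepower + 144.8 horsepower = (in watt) 1.239e+05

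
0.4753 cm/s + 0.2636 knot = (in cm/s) 14.04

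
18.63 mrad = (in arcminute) 64.05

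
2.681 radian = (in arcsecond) 5.53e+05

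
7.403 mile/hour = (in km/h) 11.91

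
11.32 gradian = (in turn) 0.0283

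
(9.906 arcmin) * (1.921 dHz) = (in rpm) 0.005286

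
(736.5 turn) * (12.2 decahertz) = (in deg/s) 3.235e+07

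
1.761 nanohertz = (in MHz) 1.761e-15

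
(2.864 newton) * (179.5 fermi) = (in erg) 5.141e-06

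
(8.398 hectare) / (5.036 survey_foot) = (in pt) 1.551e+08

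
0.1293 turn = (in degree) 46.55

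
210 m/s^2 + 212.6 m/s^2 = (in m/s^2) 422.6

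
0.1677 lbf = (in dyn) 7.46e+04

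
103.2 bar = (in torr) 7.741e+04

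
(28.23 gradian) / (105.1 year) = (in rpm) 1.278e-09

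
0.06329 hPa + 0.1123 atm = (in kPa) 11.39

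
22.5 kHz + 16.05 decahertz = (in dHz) 2.266e+05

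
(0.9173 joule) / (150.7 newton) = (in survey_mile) 3.782e-06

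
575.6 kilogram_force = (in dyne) 5.645e+08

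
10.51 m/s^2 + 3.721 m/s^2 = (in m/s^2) 14.23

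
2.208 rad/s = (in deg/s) 126.5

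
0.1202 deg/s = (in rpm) 0.02003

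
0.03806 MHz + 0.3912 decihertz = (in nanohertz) 3.806e+13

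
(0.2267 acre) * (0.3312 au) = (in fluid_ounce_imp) 1.6e+18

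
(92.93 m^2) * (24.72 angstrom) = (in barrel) 1.445e-06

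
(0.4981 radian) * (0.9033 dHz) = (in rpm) 0.4297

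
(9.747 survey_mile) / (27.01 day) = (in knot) 0.01307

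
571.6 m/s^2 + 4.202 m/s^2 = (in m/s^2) 575.8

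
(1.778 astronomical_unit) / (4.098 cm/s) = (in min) 1.082e+11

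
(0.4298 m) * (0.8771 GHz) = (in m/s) 3.77e+08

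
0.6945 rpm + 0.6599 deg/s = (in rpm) 0.8045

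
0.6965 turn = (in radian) 4.376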